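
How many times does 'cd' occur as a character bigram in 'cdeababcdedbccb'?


Scanning 'cdeababcdedbccb' for bigram 'cd':
  Position 0: 'cd' -> MATCH
  Position 1: 'de' -> no
  Position 2: 'ea' -> no
  Position 3: 'ab' -> no
  Position 4: 'ba' -> no
  Position 5: 'ab' -> no
  Position 6: 'bc' -> no
  Position 7: 'cd' -> MATCH
  Position 8: 'de' -> no
  Position 9: 'ed' -> no
  Position 10: 'db' -> no
  Position 11: 'bc' -> no
  Position 12: 'cc' -> no
  Position 13: 'cb' -> no
Total matches: 2

2


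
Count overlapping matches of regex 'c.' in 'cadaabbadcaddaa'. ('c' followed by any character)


Pattern: c. means 'c' followed by any character.
Scanning 'cadaabbadcaddaa' position-by-position:
  Pos 0: window 'ca' -> MATCH
  Pos 1: window 'ad' -> no
  Pos 2: window 'da' -> no
  Pos 3: window 'aa' -> no
  Pos 4: window 'ab' -> no
  Pos 5: window 'bb' -> no
  Pos 6: window 'ba' -> no
  Pos 7: window 'ad' -> no
  Pos 8: window 'dc' -> no
  Pos 9: window 'ca' -> MATCH
  Pos 10: window 'ad' -> no
  Pos 11: window 'dd' -> no
  Pos 12: window 'da' -> no
  Pos 13: window 'aa' -> no
  Pos 14: window 'a' -> no
Total matches: 2

2


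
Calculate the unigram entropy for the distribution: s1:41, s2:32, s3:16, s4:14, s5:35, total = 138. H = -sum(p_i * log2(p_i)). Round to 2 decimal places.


Computing entropy H = -sum(p_i * log2(p_i)):
  s1: p = 41/138 = 0.2971, -p*log2(p) = 0.5202
  s2: p = 32/138 = 0.2319, -p*log2(p) = 0.4889
  s3: p = 16/138 = 0.1159, -p*log2(p) = 0.3604
  s4: p = 14/138 = 0.1014, -p*log2(p) = 0.3349
  s5: p = 35/138 = 0.2536, -p*log2(p) = 0.5020
H = sum of terms = 2.2064
Rounded to 2 decimals: 2.21

2.21


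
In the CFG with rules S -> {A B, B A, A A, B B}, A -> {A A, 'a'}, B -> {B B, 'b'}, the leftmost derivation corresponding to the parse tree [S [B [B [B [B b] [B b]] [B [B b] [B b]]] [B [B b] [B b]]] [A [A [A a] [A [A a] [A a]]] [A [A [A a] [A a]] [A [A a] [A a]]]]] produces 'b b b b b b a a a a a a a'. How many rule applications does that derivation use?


Every bracketed nonterminal node [X ...] in the tree is produced by exactly one rule application.
Reading the tree off as a leftmost derivation:
  Step 1: S  =>  B A   (applied S -> B A)
  Step 2: B A  =>  B B A   (applied B -> B B)
  Step 3: B B A  =>  B B B A   (applied B -> B B)
  Step 4: B B B A  =>  B B B B A   (applied B -> B B)
  Step 5: B B B B A  =>  b B B B A   (applied B -> b)
  Step 6: b B B B A  =>  b b B B A   (applied B -> b)
  Step 7: b b B B A  =>  b b B B B A   (applied B -> B B)
  Step 8: b b B B B A  =>  b b b B B A   (applied B -> b)
  Step 9: b b b B B A  =>  b b b b B A   (applied B -> b)
  Step 10: b b b b B A  =>  b b b b B B A   (applied B -> B B)
  Step 11: b b b b B B A  =>  b b b b b B A   (applied B -> b)
  Step 12: b b b b b B A  =>  b b b b b b A   (applied B -> b)
  Step 13: b b b b b b A  =>  b b b b b b A A   (applied A -> A A)
  Step 14: b b b b b b A A  =>  b b b b b b A A A   (applied A -> A A)
  Step 15: b b b b b b A A A  =>  b b b b b b a A A   (applied A -> a)
  Step 16: b b b b b b a A A  =>  b b b b b b a A A A   (applied A -> A A)
  Step 17: b b b b b b a A A A  =>  b b b b b b a a A A   (applied A -> a)
  Step 18: b b b b b b a a A A  =>  b b b b b b a a a A   (applied A -> a)
  Step 19: b b b b b b a a a A  =>  b b b b b b a a a A A   (applied A -> A A)
  Step 20: b b b b b b a a a A A  =>  b b b b b b a a a A A A   (applied A -> A A)
  Step 21: b b b b b b a a a A A A  =>  b b b b b b a a a a A A   (applied A -> a)
  Step 22: b b b b b b a a a a A A  =>  b b b b b b a a a a a A   (applied A -> a)
  Step 23: b b b b b b a a a a a A  =>  b b b b b b a a a a a A A   (applied A -> A A)
  Step 24: b b b b b b a a a a a A A  =>  b b b b b b a a a a a a A   (applied A -> a)
  Step 25: b b b b b b a a a a a a A  =>  b b b b b b a a a a a a a   (applied A -> a)
Final yield: b b b b b b a a a a a a a
Total rewrite steps: 25

25


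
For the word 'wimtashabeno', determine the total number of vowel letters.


Scanning each character of 'wimtashabeno':
  Position 1: 'w' -> consonant (running count: 0)
  Position 2: 'i' -> vowel (running count: 1)
  Position 3: 'm' -> consonant (running count: 1)
  Position 4: 't' -> consonant (running count: 1)
  Position 5: 'a' -> vowel (running count: 2)
  Position 6: 's' -> consonant (running count: 2)
  Position 7: 'h' -> consonant (running count: 2)
  Position 8: 'a' -> vowel (running count: 3)
  Position 9: 'b' -> consonant (running count: 3)
  Position 10: 'e' -> vowel (running count: 4)
  Position 11: 'n' -> consonant (running count: 4)
  Position 12: 'o' -> vowel (running count: 5)
Total vowels: 5

5


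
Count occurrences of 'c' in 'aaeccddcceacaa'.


Scanning 'aaeccddcceacaa' for 'c':
  Position 3: 'c' -> MATCH (count: 1)
  Position 4: 'c' -> MATCH (count: 2)
  Position 7: 'c' -> MATCH (count: 3)
  Position 8: 'c' -> MATCH (count: 4)
  Position 11: 'c' -> MATCH (count: 5)
Total occurrences of 'c': 5

5


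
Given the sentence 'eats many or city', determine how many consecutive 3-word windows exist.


Word trigrams from [4] words:
  Trigram 1: (eats many or)
  Trigram 2: (many or city)
Total word trigrams: 4 - 2 = 2

2


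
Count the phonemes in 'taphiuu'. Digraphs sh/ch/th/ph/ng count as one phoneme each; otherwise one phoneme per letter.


Parsing 'taphiuu' greedily, digraphs first:
  't' -> consonant phoneme (phonemes so far: 1)
  'a' -> vowel phoneme (phonemes so far: 2)
  'ph' -> digraph (1 consonant phoneme) (phonemes so far: 3)
  'i' -> vowel phoneme (phonemes so far: 4)
  'u' -> vowel phoneme (phonemes so far: 5)
  'u' -> vowel phoneme (phonemes so far: 6)
Total phonemes: 6

6


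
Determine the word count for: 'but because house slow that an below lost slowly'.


Counting words by splitting on spaces:
  Word 1: 'but'
  Word 2: 'because'
  Word 3: 'house'
  Word 4: 'slow'
  Word 5: 'that'
  Word 6: 'an'
  Word 7: 'below'
  Word 8: 'lost'
  Word 9: 'slowly'
Total words: 9

9


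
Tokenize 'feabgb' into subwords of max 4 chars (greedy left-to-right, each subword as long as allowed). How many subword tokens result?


'feabgb' has 6 characters.
Chunking with max size 4:
  Chunk 1: 'feab' (positions 0-3)
  Chunk 2: 'gb' (positions 4-5)
Total chunks: ceil(6 / 4) = 2

2


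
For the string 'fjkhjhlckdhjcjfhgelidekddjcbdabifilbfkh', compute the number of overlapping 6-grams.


String 'fjkhjhlckdhjcjfhgelidekddjcbdabifilbfkh' has length L = 39.
Number of overlapping n-grams = L - n + 1
Substituting: 39 - 6 + 1 = 34

34


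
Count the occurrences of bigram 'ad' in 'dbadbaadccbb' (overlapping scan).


Scanning 'dbadbaadccbb' for bigram 'ad':
  Position 0: 'db' -> no
  Position 1: 'ba' -> no
  Position 2: 'ad' -> MATCH
  Position 3: 'db' -> no
  Position 4: 'ba' -> no
  Position 5: 'aa' -> no
  Position 6: 'ad' -> MATCH
  Position 7: 'dc' -> no
  Position 8: 'cc' -> no
  Position 9: 'cb' -> no
  Position 10: 'bb' -> no
Total matches: 2

2


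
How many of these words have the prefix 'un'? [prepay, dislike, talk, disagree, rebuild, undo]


Checking each word for prefix 'un':
  'prepay' -> no (count: 0)
  'dislike' -> no (count: 0)
  'talk' -> no (count: 0)
  'disagree' -> no (count: 0)
  'rebuild' -> no (count: 0)
  'undo' -> YES, starts with 'un' (count: 1)
Total with prefix 'un': 1

1


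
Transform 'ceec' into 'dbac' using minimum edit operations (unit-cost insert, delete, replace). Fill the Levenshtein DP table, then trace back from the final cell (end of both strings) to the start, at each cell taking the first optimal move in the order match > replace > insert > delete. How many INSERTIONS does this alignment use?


Edit distance = 3. Backtracking from cell (4, 4) with preference match > replace > insert > delete,
then listing the resulting alignment 'ceec' -> 'dbac' left to right:
  Step 1: replace c->d
  Step 2: replace e->b
  Step 3: replace e->a
  Step 4: keep 'c'
Total insertions: 0

0


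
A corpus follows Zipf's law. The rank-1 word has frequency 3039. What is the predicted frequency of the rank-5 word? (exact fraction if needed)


Zipf's law: freq(rank) = f1 / rank
f1 = 3039, rank = 5
freq = 3039 / 5
GCD(3039, 5) = 1
Simplified: 3039/5

3039/5


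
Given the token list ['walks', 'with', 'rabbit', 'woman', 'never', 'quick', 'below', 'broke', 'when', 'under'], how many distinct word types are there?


Listing all tokens and tracking unique types:
  Token 1: 'walks' -> NEW (unique so far: 1)
  Token 2: 'with' -> NEW (unique so far: 2)
  Token 3: 'rabbit' -> NEW (unique so far: 3)
  Token 4: 'woman' -> NEW (unique so far: 4)
  Token 5: 'never' -> NEW (unique so far: 5)
  Token 6: 'quick' -> NEW (unique so far: 6)
  Token 7: 'below' -> NEW (unique so far: 7)
  Token 8: 'broke' -> NEW (unique so far: 8)
  Token 9: 'when' -> NEW (unique so far: 9)
  Token 10: 'under' -> NEW (unique so far: 10)
Unique types: ('below', 'broke', 'never', 'quick', 'rabbit', 'under', 'walks', 'when', 'with', 'woman')
Vocabulary size: 10

10


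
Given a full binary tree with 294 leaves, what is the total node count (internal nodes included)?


Leaf nodes (terminals): 294
Internal nodes = n - 1 = 294 - 1 = 293
Total = leaves + internal = 294 + 293 = 587

587


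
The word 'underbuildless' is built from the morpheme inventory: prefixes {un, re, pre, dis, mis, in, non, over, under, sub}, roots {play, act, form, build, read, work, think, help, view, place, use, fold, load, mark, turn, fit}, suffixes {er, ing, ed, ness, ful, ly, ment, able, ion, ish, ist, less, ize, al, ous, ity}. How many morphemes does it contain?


Segmenting 'underbuildless' against the inventory:
  'under' -> prefix (morpheme 1)
  'build' -> root (morpheme 2)
  'less' -> suffix (morpheme 3)
Total morphemes: 3

3


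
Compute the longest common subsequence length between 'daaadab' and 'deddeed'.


DP table for LCS of 'daaadab' and 'deddeed':
       d  e  d  d  e  e  d
    0  0  0  0  0  0  0  0
  d 0  1  1  1  1  1  1  1
  a 0  1  1  1  1  1  1  1
  a 0  1  1  1  1  1  1  1
  a 0  1  1  1  1  1  1  1
  d 0  1  1  2  2  2  2  2
  a 0  1  1  2  2  2  2  2
  b 0  1  1  2  2  2  2  2
LCS: 'dd'
LCS length = 2

2


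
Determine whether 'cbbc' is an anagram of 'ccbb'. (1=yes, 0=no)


Sort characters of 'cbbc': 'bbcc'
Sort characters of 'ccbb': 'bbcc'
Sorted forms match -> they ARE anagrams
Result: 1

1


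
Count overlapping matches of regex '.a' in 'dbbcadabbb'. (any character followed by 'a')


Pattern: .a means any character followed by 'a'.
Scanning 'dbbcadabbb' position-by-position:
  Pos 0: window 'db' -> no
  Pos 1: window 'bb' -> no
  Pos 2: window 'bc' -> no
  Pos 3: window 'ca' -> MATCH
  Pos 4: window 'ad' -> no
  Pos 5: window 'da' -> MATCH
  Pos 6: window 'ab' -> no
  Pos 7: window 'bb' -> no
  Pos 8: window 'bb' -> no
  Pos 9: window 'b' -> no
Total matches: 2

2


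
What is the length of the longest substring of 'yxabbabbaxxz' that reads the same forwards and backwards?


Scanning 'yxabbabbaxxz' for palindromic substrings.
Substring at positions 1-9: 'xabbabbax'.
Check: reverse('xabbabbax') = 'xabbabbax' -> palindrome confirmed.
Neighbouring characters ('y' / 'x') break symmetry, so it cannot extend further.
No longer palindromic substring exists; longest length = 9

9


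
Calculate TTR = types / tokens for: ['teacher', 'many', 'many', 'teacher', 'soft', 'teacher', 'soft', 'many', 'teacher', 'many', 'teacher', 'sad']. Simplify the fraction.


Tokens: 12
Unique types: ('many', 'sad', 'soft', 'teacher') = 4
TTR = 4/12
Simplify: divide both by 4 -> 1/3
TTR = 1/3

1/3


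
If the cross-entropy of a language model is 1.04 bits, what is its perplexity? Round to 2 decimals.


Perplexity formula: PP = 2^H
H = 1.04
PP = 2^1.04
Decompose: 2^1.04 = 2^1 * 2^0.04
2^1 = 2, 2^0.04 ~ 1.0281138
PP ~ 2 * 1.0281138 = 2.0562276
Rounded to 2 decimals: 2.06

2.06


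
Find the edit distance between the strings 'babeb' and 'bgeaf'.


Building DP table for s1='babeb' (len 5) and s2='bgeaf' (len 5):
       b  g  e  a  f
    0  1  2  3  4  5
  b 1  0  1  2  3  4
  a 2  1  1  2  2  3
  b 3  2  2  2  3  3
  e 4  3  3  2  3  4
  b 5  4  4  3  3  4
Edit distance = dp[5][5] = 4

4


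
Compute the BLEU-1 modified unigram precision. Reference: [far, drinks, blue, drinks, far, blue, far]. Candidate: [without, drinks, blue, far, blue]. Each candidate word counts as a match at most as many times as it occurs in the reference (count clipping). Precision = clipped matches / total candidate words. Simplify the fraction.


Reference word counts: {'blue': 2, 'drinks': 2, 'far': 3}
Checking each candidate word (with clipping):
  'without' -> not in reference -> no match (matches: 0)
  'drinks' -> in reference (ref count 2, used 1/2) -> match (matches: 1)
  'blue' -> in reference (ref count 2, used 1/2) -> match (matches: 2)
  'far' -> in reference (ref count 3, used 1/3) -> match (matches: 3)
  'blue' -> in reference (ref count 2, used 2/2) -> match (matches: 4)
Clipped matches: 4, Candidate length: 5
Precision = 4/5

4/5


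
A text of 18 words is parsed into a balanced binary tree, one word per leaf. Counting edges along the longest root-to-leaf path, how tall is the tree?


In a balanced binary tree with n leaves the deepest leaf is ceil(log2(n)) edges below the root.
log2(18) = 4.1699
ceil(4.1699) = 5
height (edges) = 5

5


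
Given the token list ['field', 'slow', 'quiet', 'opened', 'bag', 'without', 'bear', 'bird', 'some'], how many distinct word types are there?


Listing all tokens and tracking unique types:
  Token 1: 'field' -> NEW (unique so far: 1)
  Token 2: 'slow' -> NEW (unique so far: 2)
  Token 3: 'quiet' -> NEW (unique so far: 3)
  Token 4: 'opened' -> NEW (unique so far: 4)
  Token 5: 'bag' -> NEW (unique so far: 5)
  Token 6: 'without' -> NEW (unique so far: 6)
  Token 7: 'bear' -> NEW (unique so far: 7)
  Token 8: 'bird' -> NEW (unique so far: 8)
  Token 9: 'some' -> NEW (unique so far: 9)
Unique types: ('bag', 'bear', 'bird', 'field', 'opened', 'quiet', 'slow', 'some', 'without')
Vocabulary size: 9

9


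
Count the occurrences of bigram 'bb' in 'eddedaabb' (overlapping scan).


Scanning 'eddedaabb' for bigram 'bb':
  Position 0: 'ed' -> no
  Position 1: 'dd' -> no
  Position 2: 'de' -> no
  Position 3: 'ed' -> no
  Position 4: 'da' -> no
  Position 5: 'aa' -> no
  Position 6: 'ab' -> no
  Position 7: 'bb' -> MATCH
Total matches: 1

1


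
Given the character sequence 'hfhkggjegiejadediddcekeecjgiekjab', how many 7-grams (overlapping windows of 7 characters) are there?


String 'hfhkggjegiejadediddcekeecjgiekjab' has length L = 33.
Number of overlapping n-grams = L - n + 1
Substituting: 33 - 7 + 1 = 27

27


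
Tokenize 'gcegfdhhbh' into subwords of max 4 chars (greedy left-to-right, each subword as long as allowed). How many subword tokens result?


'gcegfdhhbh' has 10 characters.
Chunking with max size 4:
  Chunk 1: 'gceg' (positions 0-3)
  Chunk 2: 'fdhh' (positions 4-7)
  Chunk 3: 'bh' (positions 8-9)
Total chunks: ceil(10 / 4) = 3

3


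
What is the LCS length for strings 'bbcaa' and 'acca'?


DP table for LCS of 'bbcaa' and 'acca':
       a  c  c  a
    0  0  0  0  0
  b 0  0  0  0  0
  b 0  0  0  0  0
  c 0  0  1  1  1
  a 0  1  1  1  2
  a 0  1  1  1  2
LCS: 'ca'
LCS length = 2

2


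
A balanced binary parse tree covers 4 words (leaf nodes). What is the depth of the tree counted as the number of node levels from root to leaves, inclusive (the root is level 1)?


In a balanced binary tree with n leaves the deepest leaf is ceil(log2(n)) edges below the root,
so counting node levels inclusive of root and leaves gives ceil(log2(n)) + 1 levels.
log2(4) = 2.0000
ceil(2.0000) = 2
levels = 2 + 1 = 3

3


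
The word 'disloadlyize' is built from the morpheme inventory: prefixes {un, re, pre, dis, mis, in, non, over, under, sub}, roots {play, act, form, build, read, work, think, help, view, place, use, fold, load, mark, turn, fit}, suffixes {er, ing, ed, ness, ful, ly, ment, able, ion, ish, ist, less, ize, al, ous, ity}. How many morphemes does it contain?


Segmenting 'disloadlyize' against the inventory:
  'dis' -> prefix (morpheme 1)
  'load' -> root (morpheme 2)
  'ly' -> suffix (morpheme 3)
  'ize' -> suffix (morpheme 4)
Total morphemes: 4

4


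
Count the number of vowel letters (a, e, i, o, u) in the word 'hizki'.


Scanning each character of 'hizki':
  Position 1: 'h' -> consonant (running count: 0)
  Position 2: 'i' -> vowel (running count: 1)
  Position 3: 'z' -> consonant (running count: 1)
  Position 4: 'k' -> consonant (running count: 1)
  Position 5: 'i' -> vowel (running count: 2)
Total vowels: 2

2


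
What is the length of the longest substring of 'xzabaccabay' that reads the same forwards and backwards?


Scanning 'xzabaccabay' for palindromic substrings.
Substring at positions 2-9: 'abaccaba'.
Check: reverse('abaccaba') = 'abaccaba' -> palindrome confirmed.
Neighbouring characters ('z' / 'y') break symmetry, so it cannot extend further.
No longer palindromic substring exists; longest length = 8

8


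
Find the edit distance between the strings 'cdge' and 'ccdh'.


Building DP table for s1='cdge' (len 4) and s2='ccdh' (len 4):
       c  c  d  h
    0  1  2  3  4
  c 1  0  1  2  3
  d 2  1  1  1  2
  g 3  2  2  2  2
  e 4  3  3  3  3
Edit distance = dp[4][4] = 3

3


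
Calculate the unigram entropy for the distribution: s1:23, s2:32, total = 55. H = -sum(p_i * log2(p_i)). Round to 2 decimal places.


Computing entropy H = -sum(p_i * log2(p_i)):
  s1: p = 23/55 = 0.4182, -p*log2(p) = 0.5260
  s2: p = 32/55 = 0.5818, -p*log2(p) = 0.4546
H = sum of terms = 0.9806
Rounded to 2 decimals: 0.98

0.98


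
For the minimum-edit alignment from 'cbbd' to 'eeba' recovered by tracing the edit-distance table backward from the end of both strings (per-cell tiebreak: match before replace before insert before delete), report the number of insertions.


Edit distance = 3. Backtracking from cell (4, 4) with preference match > replace > insert > delete,
then listing the resulting alignment 'cbbd' -> 'eeba' left to right:
  Step 1: replace c->e
  Step 2: replace b->e
  Step 3: keep 'b'
  Step 4: replace d->a
Total insertions: 0

0


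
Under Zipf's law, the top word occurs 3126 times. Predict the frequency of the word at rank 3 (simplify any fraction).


Zipf's law: freq(rank) = f1 / rank
f1 = 3126, rank = 3
freq = 3126 / 3
= 1042

1042


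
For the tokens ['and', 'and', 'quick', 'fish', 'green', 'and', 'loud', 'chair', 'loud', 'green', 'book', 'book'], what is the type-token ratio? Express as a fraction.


Tokens: 12
Unique types: ('and', 'book', 'chair', 'fish', 'green', 'loud', 'quick') = 7
TTR = 7/12
Already in lowest terms.

7/12


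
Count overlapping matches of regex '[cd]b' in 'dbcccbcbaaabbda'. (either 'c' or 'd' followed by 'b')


Pattern: [cd]b means either 'c' or 'd' followed by 'b'.
Scanning 'dbcccbcbaaabbda' position-by-position:
  Pos 0: window 'db' -> MATCH
  Pos 1: window 'bc' -> no
  Pos 2: window 'cc' -> no
  Pos 3: window 'cc' -> no
  Pos 4: window 'cb' -> MATCH
  Pos 5: window 'bc' -> no
  Pos 6: window 'cb' -> MATCH
  Pos 7: window 'ba' -> no
  Pos 8: window 'aa' -> no
  Pos 9: window 'aa' -> no
  Pos 10: window 'ab' -> no
  Pos 11: window 'bb' -> no
  Pos 12: window 'bd' -> no
  Pos 13: window 'da' -> no
  Pos 14: window 'a' -> no
Total matches: 3

3


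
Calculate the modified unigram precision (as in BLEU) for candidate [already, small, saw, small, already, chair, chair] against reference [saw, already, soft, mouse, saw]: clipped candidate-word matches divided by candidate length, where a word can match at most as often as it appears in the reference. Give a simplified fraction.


Reference word counts: {'already': 1, 'mouse': 1, 'saw': 2, 'soft': 1}
Checking each candidate word (with clipping):
  'already' -> in reference (ref count 1, used 1/1) -> match (matches: 1)
  'small' -> not in reference -> no match (matches: 1)
  'saw' -> in reference (ref count 2, used 1/2) -> match (matches: 2)
  'small' -> not in reference -> no match (matches: 2)
  'already' -> ref count 1 already used up (1/1) -> clipped, no match (matches: 2)
  'chair' -> not in reference -> no match (matches: 2)
  'chair' -> not in reference -> no match (matches: 2)
Clipped matches: 2, Candidate length: 7
Precision = 2/7

2/7


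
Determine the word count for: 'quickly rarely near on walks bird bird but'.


Counting words by splitting on spaces:
  Word 1: 'quickly'
  Word 2: 'rarely'
  Word 3: 'near'
  Word 4: 'on'
  Word 5: 'walks'
  Word 6: 'bird'
  Word 7: 'bird'
  Word 8: 'but'
Total words: 8

8


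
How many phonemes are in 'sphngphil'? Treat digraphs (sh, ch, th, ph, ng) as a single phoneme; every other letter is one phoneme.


Parsing 'sphngphil' greedily, digraphs first:
  's' -> consonant phoneme (phonemes so far: 1)
  'ph' -> digraph (1 consonant phoneme) (phonemes so far: 2)
  'ng' -> digraph (1 consonant phoneme) (phonemes so far: 3)
  'ph' -> digraph (1 consonant phoneme) (phonemes so far: 4)
  'i' -> vowel phoneme (phonemes so far: 5)
  'l' -> consonant phoneme (phonemes so far: 6)
Total phonemes: 6

6


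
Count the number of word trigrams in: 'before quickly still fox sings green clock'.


Word trigrams from [7] words:
  Trigram 1: (before quickly still)
  Trigram 2: (quickly still fox)
  Trigram 3: (still fox sings)
  Trigram 4: (fox sings green)
  Trigram 5: (sings green clock)
Total word trigrams: 7 - 2 = 5

5


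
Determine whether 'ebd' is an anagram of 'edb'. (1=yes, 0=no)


Sort characters of 'ebd': 'bde'
Sort characters of 'edb': 'bde'
Sorted forms match -> they ARE anagrams
Result: 1

1


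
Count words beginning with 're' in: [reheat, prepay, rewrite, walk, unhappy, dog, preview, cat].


Checking each word for prefix 're':
  'reheat' -> YES, starts with 're' (count: 1)
  'prepay' -> no (count: 1)
  'rewrite' -> YES, starts with 're' (count: 2)
  'walk' -> no (count: 2)
  'unhappy' -> no (count: 2)
  'dog' -> no (count: 2)
  'preview' -> no (count: 2)
  'cat' -> no (count: 2)
Total with prefix 're': 2

2


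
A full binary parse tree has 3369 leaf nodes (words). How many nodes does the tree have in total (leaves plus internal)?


Leaf nodes (terminals): 3369
Internal nodes = n - 1 = 3369 - 1 = 3368
Total = leaves + internal = 3369 + 3368 = 6737

6737


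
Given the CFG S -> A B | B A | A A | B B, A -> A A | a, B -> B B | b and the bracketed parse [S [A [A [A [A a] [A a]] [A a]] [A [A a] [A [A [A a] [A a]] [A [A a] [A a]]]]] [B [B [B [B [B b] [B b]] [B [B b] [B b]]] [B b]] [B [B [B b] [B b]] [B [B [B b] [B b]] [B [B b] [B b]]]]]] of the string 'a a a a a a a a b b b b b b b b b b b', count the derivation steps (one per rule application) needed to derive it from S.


Every bracketed nonterminal node [X ...] in the tree is produced by exactly one rule application.
Reading the tree off as a leftmost derivation:
  Step 1: S  =>  A B   (applied S -> A B)
  Step 2: A B  =>  A A B   (applied A -> A A)
  Step 3: A A B  =>  A A A B   (applied A -> A A)
  Step 4: A A A B  =>  A A A A B   (applied A -> A A)
  Step 5: A A A A B  =>  a A A A B   (applied A -> a)
  Step 6: a A A A B  =>  a a A A B   (applied A -> a)
  Step 7: a a A A B  =>  a a a A B   (applied A -> a)
  Step 8: a a a A B  =>  a a a A A B   (applied A -> A A)
  Step 9: a a a A A B  =>  a a a a A B   (applied A -> a)
  Step 10: a a a a A B  =>  a a a a A A B   (applied A -> A A)
  Step 11: a a a a A A B  =>  a a a a A A A B   (applied A -> A A)
  Step 12: a a a a A A A B  =>  a a a a a A A B   (applied A -> a)
  Step 13: a a a a a A A B  =>  a a a a a a A B   (applied A -> a)
  Step 14: a a a a a a A B  =>  a a a a a a A A B   (applied A -> A A)
  Step 15: a a a a a a A A B  =>  a a a a a a a A B   (applied A -> a)
  Step 16: a a a a a a a A B  =>  a a a a a a a a B   (applied A -> a)
  Step 17: a a a a a a a a B  =>  a a a a a a a a B B   (applied B -> B B)
  Step 18: a a a a a a a a B B  =>  a a a a a a a a B B B   (applied B -> B B)
  Step 19: a a a a a a a a B B B  =>  a a a a a a a a B B B B   (applied B -> B B)
  Step 20: a a a a a a a a B B B B  =>  a a a a a a a a B B B B B   (applied B -> B B)
  Step 21: a a a a a a a a B B B B B  =>  a a a a a a a a b B B B B   (applied B -> b)
  Step 22: a a a a a a a a b B B B B  =>  a a a a a a a a b b B B B   (applied B -> b)
  Step 23: a a a a a a a a b b B B B  =>  a a a a a a a a b b B B B B   (applied B -> B B)
  Step 24: a a a a a a a a b b B B B B  =>  a a a a a a a a b b b B B B   (applied B -> b)
  Step 25: a a a a a a a a b b b B B B  =>  a a a a a a a a b b b b B B   (applied B -> b)
  Step 26: a a a a a a a a b b b b B B  =>  a a a a a a a a b b b b b B   (applied B -> b)
  Step 27: a a a a a a a a b b b b b B  =>  a a a a a a a a b b b b b B B   (applied B -> B B)
  Step 28: a a a a a a a a b b b b b B B  =>  a a a a a a a a b b b b b B B B   (applied B -> B B)
  Step 29: a a a a a a a a b b b b b B B B  =>  a a a a a a a a b b b b b b B B   (applied B -> b)
  Step 30: a a a a a a a a b b b b b b B B  =>  a a a a a a a a b b b b b b b B   (applied B -> b)
  Step 31: a a a a a a a a b b b b b b b B  =>  a a a a a a a a b b b b b b b B B   (applied B -> B B)
  Step 32: a a a a a a a a b b b b b b b B B  =>  a a a a a a a a b b b b b b b B B B   (applied B -> B B)
  Step 33: a a a a a a a a b b b b b b b B B B  =>  a a a a a a a a b b b b b b b b B B   (applied B -> b)
  Step 34: a a a a a a a a b b b b b b b b B B  =>  a a a a a a a a b b b b b b b b b B   (applied B -> b)
  Step 35: a a a a a a a a b b b b b b b b b B  =>  a a a a a a a a b b b b b b b b b B B   (applied B -> B B)
  Step 36: a a a a a a a a b b b b b b b b b B B  =>  a a a a a a a a b b b b b b b b b b B   (applied B -> b)
  Step 37: a a a a a a a a b b b b b b b b b b B  =>  a a a a a a a a b b b b b b b b b b b   (applied B -> b)
Final yield: a a a a a a a a b b b b b b b b b b b
Total rewrite steps: 37

37


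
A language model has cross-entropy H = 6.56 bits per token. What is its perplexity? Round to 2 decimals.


Perplexity formula: PP = 2^H
H = 6.56
PP = 2^6.56
Decompose: 2^6.56 = 2^6 * 2^0.56
2^6 = 64, 2^0.56 ~ 1.4742692
PP ~ 64 * 1.4742692 = 94.3532288
Rounded to 2 decimals: 94.35

94.35


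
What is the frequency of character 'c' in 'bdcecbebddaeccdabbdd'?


Scanning 'bdcecbebddaeccdabbdd' for 'c':
  Position 2: 'c' -> MATCH (count: 1)
  Position 4: 'c' -> MATCH (count: 2)
  Position 12: 'c' -> MATCH (count: 3)
  Position 13: 'c' -> MATCH (count: 4)
Total occurrences of 'c': 4

4


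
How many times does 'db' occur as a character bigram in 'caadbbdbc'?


Scanning 'caadbbdbc' for bigram 'db':
  Position 0: 'ca' -> no
  Position 1: 'aa' -> no
  Position 2: 'ad' -> no
  Position 3: 'db' -> MATCH
  Position 4: 'bb' -> no
  Position 5: 'bd' -> no
  Position 6: 'db' -> MATCH
  Position 7: 'bc' -> no
Total matches: 2

2


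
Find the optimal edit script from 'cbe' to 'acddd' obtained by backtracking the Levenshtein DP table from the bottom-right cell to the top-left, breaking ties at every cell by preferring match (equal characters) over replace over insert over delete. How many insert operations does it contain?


Edit distance = 4. Backtracking from cell (3, 5) with preference match > replace > insert > delete,
then listing the resulting alignment 'cbe' -> 'acddd' left to right:
  Step 1: insert 'a' [insertion #1]
  Step 2: keep 'c'
  Step 3: insert 'd' [insertion #2]
  Step 4: replace b->d
  Step 5: replace e->d
Total insertions: 2

2


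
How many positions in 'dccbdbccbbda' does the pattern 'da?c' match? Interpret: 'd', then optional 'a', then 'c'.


Pattern: da?c means 'd', then optional 'a', then 'c'.
Scanning 'dccbdbccbbda' position-by-position:
  Pos 0: window 'dcc' -> MATCH
  Pos 1: window 'ccb' -> no
  Pos 2: window 'cbd' -> no
  Pos 3: window 'bdb' -> no
  Pos 4: window 'dbc' -> no
  Pos 5: window 'bcc' -> no
  Pos 6: window 'ccb' -> no
  Pos 7: window 'cbb' -> no
  Pos 8: window 'bbd' -> no
  Pos 9: window 'bda' -> no
  Pos 10: window 'da' -> no
  Pos 11: window 'a' -> no
Total matches: 1

1


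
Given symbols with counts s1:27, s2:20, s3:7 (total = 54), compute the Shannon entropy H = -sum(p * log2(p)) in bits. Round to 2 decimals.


Computing entropy H = -sum(p_i * log2(p_i)):
  s1: p = 27/54 = 0.5000, -p*log2(p) = 0.5000
  s2: p = 20/54 = 0.3704, -p*log2(p) = 0.5307
  s3: p = 7/54 = 0.1296, -p*log2(p) = 0.3821
H = sum of terms = 1.4128
Rounded to 2 decimals: 1.41

1.41


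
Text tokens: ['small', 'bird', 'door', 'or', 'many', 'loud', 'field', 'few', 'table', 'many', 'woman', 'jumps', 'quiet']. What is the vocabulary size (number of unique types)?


Listing all tokens and tracking unique types:
  Token 1: 'small' -> NEW (unique so far: 1)
  Token 2: 'bird' -> NEW (unique so far: 2)
  Token 3: 'door' -> NEW (unique so far: 3)
  Token 4: 'or' -> NEW (unique so far: 4)
  Token 5: 'many' -> NEW (unique so far: 5)
  Token 6: 'loud' -> NEW (unique so far: 6)
  Token 7: 'field' -> NEW (unique so far: 7)
  Token 8: 'few' -> NEW (unique so far: 8)
  Token 9: 'table' -> NEW (unique so far: 9)
  Token 10: 'many' -> duplicate (unique so far: 9)
  Token 11: 'woman' -> NEW (unique so far: 10)
  Token 12: 'jumps' -> NEW (unique so far: 11)
  Token 13: 'quiet' -> NEW (unique so far: 12)
Unique types: ('bird', 'door', 'few', 'field', 'jumps', 'loud', 'many', 'or', 'quiet', 'small', 'table', 'woman')
Vocabulary size: 12

12


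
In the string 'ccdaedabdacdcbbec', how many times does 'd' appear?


Scanning 'ccdaedabdacdcbbec' for 'd':
  Position 2: 'd' -> MATCH (count: 1)
  Position 5: 'd' -> MATCH (count: 2)
  Position 8: 'd' -> MATCH (count: 3)
  Position 11: 'd' -> MATCH (count: 4)
Total occurrences of 'd': 4

4


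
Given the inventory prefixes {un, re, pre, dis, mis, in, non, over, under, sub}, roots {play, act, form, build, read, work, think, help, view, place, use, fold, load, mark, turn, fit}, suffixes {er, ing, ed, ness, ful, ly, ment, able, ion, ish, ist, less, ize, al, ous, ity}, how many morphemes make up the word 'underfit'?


Segmenting 'underfit' against the inventory:
  'under' -> prefix (morpheme 1)
  'fit' -> root (morpheme 2)
Total morphemes: 2

2


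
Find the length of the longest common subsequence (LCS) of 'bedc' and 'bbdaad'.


DP table for LCS of 'bedc' and 'bbdaad':
       b  b  d  a  a  d
    0  0  0  0  0  0  0
  b 0  1  1  1  1  1  1
  e 0  1  1  1  1  1  1
  d 0  1  1  2  2  2  2
  c 0  1  1  2  2  2  2
LCS: 'bd'
LCS length = 2

2


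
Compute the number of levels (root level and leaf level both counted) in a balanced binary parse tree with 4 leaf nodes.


In a balanced binary tree with n leaves the deepest leaf is ceil(log2(n)) edges below the root,
so counting node levels inclusive of root and leaves gives ceil(log2(n)) + 1 levels.
log2(4) = 2.0000
ceil(2.0000) = 2
levels = 2 + 1 = 3

3


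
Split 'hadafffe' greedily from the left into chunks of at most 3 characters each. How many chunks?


'hadafffe' has 8 characters.
Chunking with max size 3:
  Chunk 1: 'had' (positions 0-2)
  Chunk 2: 'aff' (positions 3-5)
  Chunk 3: 'fe' (positions 6-7)
Total chunks: ceil(8 / 3) = 3

3


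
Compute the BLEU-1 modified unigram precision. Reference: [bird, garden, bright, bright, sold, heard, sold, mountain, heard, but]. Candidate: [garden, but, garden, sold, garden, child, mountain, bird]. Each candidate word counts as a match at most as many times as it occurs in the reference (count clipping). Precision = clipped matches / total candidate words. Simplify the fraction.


Reference word counts: {'bird': 1, 'bright': 2, 'but': 1, 'garden': 1, 'heard': 2, 'mountain': 1, 'sold': 2}
Checking each candidate word (with clipping):
  'garden' -> in reference (ref count 1, used 1/1) -> match (matches: 1)
  'but' -> in reference (ref count 1, used 1/1) -> match (matches: 2)
  'garden' -> ref count 1 already used up (1/1) -> clipped, no match (matches: 2)
  'sold' -> in reference (ref count 2, used 1/2) -> match (matches: 3)
  'garden' -> ref count 1 already used up (1/1) -> clipped, no match (matches: 3)
  'child' -> not in reference -> no match (matches: 3)
  'mountain' -> in reference (ref count 1, used 1/1) -> match (matches: 4)
  'bird' -> in reference (ref count 1, used 1/1) -> match (matches: 5)
Clipped matches: 5, Candidate length: 8
Precision = 5/8

5/8


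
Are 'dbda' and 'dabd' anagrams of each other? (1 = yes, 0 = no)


Sort characters of 'dbda': 'abdd'
Sort characters of 'dabd': 'abdd'
Sorted forms match -> they ARE anagrams
Result: 1

1


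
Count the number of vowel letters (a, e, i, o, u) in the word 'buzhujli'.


Scanning each character of 'buzhujli':
  Position 1: 'b' -> consonant (running count: 0)
  Position 2: 'u' -> vowel (running count: 1)
  Position 3: 'z' -> consonant (running count: 1)
  Position 4: 'h' -> consonant (running count: 1)
  Position 5: 'u' -> vowel (running count: 2)
  Position 6: 'j' -> consonant (running count: 2)
  Position 7: 'l' -> consonant (running count: 2)
  Position 8: 'i' -> vowel (running count: 3)
Total vowels: 3

3


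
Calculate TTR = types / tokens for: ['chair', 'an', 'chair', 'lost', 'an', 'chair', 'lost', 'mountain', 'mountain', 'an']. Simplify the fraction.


Tokens: 10
Unique types: ('an', 'chair', 'lost', 'mountain') = 4
TTR = 4/10
Simplify: divide both by 2 -> 2/5
TTR = 2/5

2/5


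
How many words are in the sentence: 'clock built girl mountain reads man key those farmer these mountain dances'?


Counting words by splitting on spaces:
  Word 1: 'clock'
  Word 2: 'built'
  Word 3: 'girl'
  Word 4: 'mountain'
  Word 5: 'reads'
  Word 6: 'man'
  Word 7: 'key'
  Word 8: 'those'
  Word 9: 'farmer'
  Word 10: 'these'
  Word 11: 'mountain'
  Word 12: 'dances'
Total words: 12

12


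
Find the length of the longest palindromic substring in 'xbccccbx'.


Scanning 'xbccccbx' for palindromic substrings.
Substring at positions 0-7: 'xbccccbx'.
Check: reverse('xbccccbx') = 'xbccccbx' -> palindrome confirmed.
No longer palindromic substring exists; longest length = 8

8


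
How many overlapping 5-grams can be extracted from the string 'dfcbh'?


String 'dfcbh' has length L = 5.
Number of overlapping n-grams = L - n + 1
Substituting: 5 - 5 + 1 = 1

1


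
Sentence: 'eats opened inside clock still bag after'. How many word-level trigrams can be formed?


Word trigrams from [7] words:
  Trigram 1: (eats opened inside)
  Trigram 2: (opened inside clock)
  Trigram 3: (inside clock still)
  Trigram 4: (clock still bag)
  Trigram 5: (still bag after)
Total word trigrams: 7 - 2 = 5

5


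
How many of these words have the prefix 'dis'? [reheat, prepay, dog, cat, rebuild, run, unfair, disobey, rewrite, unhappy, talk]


Checking each word for prefix 'dis':
  'reheat' -> no (count: 0)
  'prepay' -> no (count: 0)
  'dog' -> no (count: 0)
  'cat' -> no (count: 0)
  'rebuild' -> no (count: 0)
  'run' -> no (count: 0)
  'unfair' -> no (count: 0)
  'disobey' -> YES, starts with 'dis' (count: 1)
  'rewrite' -> no (count: 1)
  'unhappy' -> no (count: 1)
  'talk' -> no (count: 1)
Total with prefix 'dis': 1

1


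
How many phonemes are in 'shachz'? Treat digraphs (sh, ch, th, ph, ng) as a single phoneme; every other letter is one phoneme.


Parsing 'shachz' greedily, digraphs first:
  'sh' -> digraph (1 consonant phoneme) (phonemes so far: 1)
  'a' -> vowel phoneme (phonemes so far: 2)
  'ch' -> digraph (1 consonant phoneme) (phonemes so far: 3)
  'z' -> consonant phoneme (phonemes so far: 4)
Total phonemes: 4

4


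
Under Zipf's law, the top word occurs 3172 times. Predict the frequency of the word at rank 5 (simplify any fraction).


Zipf's law: freq(rank) = f1 / rank
f1 = 3172, rank = 5
freq = 3172 / 5
GCD(3172, 5) = 1
Simplified: 3172/5

3172/5


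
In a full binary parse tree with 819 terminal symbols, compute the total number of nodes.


Leaf nodes (terminals): 819
Internal nodes = n - 1 = 819 - 1 = 818
Total = leaves + internal = 819 + 818 = 1637

1637


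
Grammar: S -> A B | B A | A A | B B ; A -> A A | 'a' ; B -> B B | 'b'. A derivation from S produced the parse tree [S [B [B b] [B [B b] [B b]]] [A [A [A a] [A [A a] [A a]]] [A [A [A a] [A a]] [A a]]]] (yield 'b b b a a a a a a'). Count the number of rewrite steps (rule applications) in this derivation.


Every bracketed nonterminal node [X ...] in the tree is produced by exactly one rule application.
Reading the tree off as a leftmost derivation:
  Step 1: S  =>  B A   (applied S -> B A)
  Step 2: B A  =>  B B A   (applied B -> B B)
  Step 3: B B A  =>  b B A   (applied B -> b)
  Step 4: b B A  =>  b B B A   (applied B -> B B)
  Step 5: b B B A  =>  b b B A   (applied B -> b)
  Step 6: b b B A  =>  b b b A   (applied B -> b)
  Step 7: b b b A  =>  b b b A A   (applied A -> A A)
  Step 8: b b b A A  =>  b b b A A A   (applied A -> A A)
  Step 9: b b b A A A  =>  b b b a A A   (applied A -> a)
  Step 10: b b b a A A  =>  b b b a A A A   (applied A -> A A)
  Step 11: b b b a A A A  =>  b b b a a A A   (applied A -> a)
  Step 12: b b b a a A A  =>  b b b a a a A   (applied A -> a)
  Step 13: b b b a a a A  =>  b b b a a a A A   (applied A -> A A)
  Step 14: b b b a a a A A  =>  b b b a a a A A A   (applied A -> A A)
  Step 15: b b b a a a A A A  =>  b b b a a a a A A   (applied A -> a)
  Step 16: b b b a a a a A A  =>  b b b a a a a a A   (applied A -> a)
  Step 17: b b b a a a a a A  =>  b b b a a a a a a   (applied A -> a)
Final yield: b b b a a a a a a
Total rewrite steps: 17

17


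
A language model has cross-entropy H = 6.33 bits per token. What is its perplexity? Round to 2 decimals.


Perplexity formula: PP = 2^H
H = 6.33
PP = 2^6.33
Decompose: 2^6.33 = 2^6 * 2^0.33
2^6 = 64, 2^0.33 ~ 1.2570134
PP ~ 64 * 1.2570134 = 80.4488576
Rounded to 2 decimals: 80.45

80.45


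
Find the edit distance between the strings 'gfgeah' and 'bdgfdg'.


Building DP table for s1='gfgeah' (len 6) and s2='bdgfdg' (len 6):
       b  d  g  f  d  g
    0  1  2  3  4  5  6
  g 1  1  2  2  3  4  5
  f 2  2  2  3  2  3  4
  g 3  3  3  2  3  3  3
  e 4  4  4  3  3  4  4
  a 5  5  5  4  4  4  5
  h 6  6  6  5  5  5  5
Edit distance = dp[6][6] = 5

5


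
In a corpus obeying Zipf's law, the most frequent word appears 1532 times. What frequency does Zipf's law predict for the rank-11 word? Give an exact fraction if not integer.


Zipf's law: freq(rank) = f1 / rank
f1 = 1532, rank = 11
freq = 1532 / 11
GCD(1532, 11) = 1
Simplified: 1532/11

1532/11


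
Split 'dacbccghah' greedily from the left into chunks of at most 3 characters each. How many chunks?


'dacbccghah' has 10 characters.
Chunking with max size 3:
  Chunk 1: 'dac' (positions 0-2)
  Chunk 2: 'bcc' (positions 3-5)
  Chunk 3: 'gha' (positions 6-8)
  Chunk 4: 'h' (positions 9-9)
Total chunks: ceil(10 / 3) = 4

4


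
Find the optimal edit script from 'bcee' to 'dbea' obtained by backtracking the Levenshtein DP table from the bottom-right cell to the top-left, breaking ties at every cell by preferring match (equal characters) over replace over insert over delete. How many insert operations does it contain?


Edit distance = 3. Backtracking from cell (4, 4) with preference match > replace > insert > delete,
then listing the resulting alignment 'bcee' -> 'dbea' left to right:
  Step 1: replace b->d
  Step 2: replace c->b
  Step 3: keep 'e'
  Step 4: replace e->a
Total insertions: 0

0


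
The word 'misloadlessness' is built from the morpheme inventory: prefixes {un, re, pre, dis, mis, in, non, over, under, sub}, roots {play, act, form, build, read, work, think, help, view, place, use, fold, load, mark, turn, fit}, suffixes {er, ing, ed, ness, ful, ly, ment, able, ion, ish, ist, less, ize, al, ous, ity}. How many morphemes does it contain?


Segmenting 'misloadlessness' against the inventory:
  'mis' -> prefix (morpheme 1)
  'load' -> root (morpheme 2)
  'less' -> suffix (morpheme 3)
  'ness' -> suffix (morpheme 4)
Total morphemes: 4

4


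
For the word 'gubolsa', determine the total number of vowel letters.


Scanning each character of 'gubolsa':
  Position 1: 'g' -> consonant (running count: 0)
  Position 2: 'u' -> vowel (running count: 1)
  Position 3: 'b' -> consonant (running count: 1)
  Position 4: 'o' -> vowel (running count: 2)
  Position 5: 'l' -> consonant (running count: 2)
  Position 6: 's' -> consonant (running count: 2)
  Position 7: 'a' -> vowel (running count: 3)
Total vowels: 3

3
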